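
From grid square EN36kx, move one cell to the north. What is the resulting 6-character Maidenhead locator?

EN37ka

Latitude subsquare x = 23; +1 → 24, wraps to 0 = a, carry into square.
Latitude square 6; +1 → 7.
The longitude characters are unchanged.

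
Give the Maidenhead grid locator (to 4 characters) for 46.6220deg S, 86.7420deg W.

EE63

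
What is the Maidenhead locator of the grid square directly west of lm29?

LM19

Longitude square 2; −1 → 1.
The latitude characters are unchanged.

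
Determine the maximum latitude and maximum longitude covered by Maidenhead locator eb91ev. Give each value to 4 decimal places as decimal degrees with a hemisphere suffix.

Field E=4, B=1: +4·20° lon, +1·10° lat → SW at lon -100°, lat -80°.
Square 9, 1: +9·2° lon, +1·1° lat → SW at lon -82°, lat -79°.
Subsquare e=4, v=21: +4·0.0833333° lon, +21·0.0416667° lat → SW at lon -81.6667°, lat -78.125°.
Cell spans 0.0833333° lon × 0.0416667° lat. NE corner is SW corner plus one full cell.
latitude 78.0833° S, longitude 81.5833° W.

78.0833° S, 81.5833° W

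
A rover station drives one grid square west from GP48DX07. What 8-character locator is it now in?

GP48cx97

Longitude extended square 0; −1 → -1, wraps to 9, carry into subsquare.
Longitude subsquare d = 3; −1 → 2 = c.
The latitude characters are unchanged.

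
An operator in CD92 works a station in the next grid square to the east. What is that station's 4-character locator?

DD02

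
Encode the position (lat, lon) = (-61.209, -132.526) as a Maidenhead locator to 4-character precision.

CC38

Add 180° to longitude and 90° to latitude: 47.47, 28.79.
Field (20°×10°, letters A–R): lon ⌊47.47/20⌋ = 2 → C; lat ⌊28.79/10⌋ = 2 → C.
Square (2°×1°, digits 0–9): lon ⌊7.47/2⌋ = 3; lat ⌊8.79/1⌋ = 8.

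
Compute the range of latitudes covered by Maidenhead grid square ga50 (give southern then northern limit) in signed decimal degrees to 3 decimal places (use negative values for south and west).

-90.000, -89.000

Field G=6, A=0: +6·20° lon, +0·10° lat → SW at lon -60°, lat -90°.
Square 5, 0: +5·2° lon, +0·1° lat → SW at lon -50°, lat -90°.
Cell spans 2° lon × 1° lat.
south -90.000, north -89.000.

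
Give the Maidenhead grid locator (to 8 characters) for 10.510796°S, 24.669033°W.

HH79pl97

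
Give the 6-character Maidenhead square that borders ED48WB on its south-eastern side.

ED48xa

Longitude subsquare w = 22; +1 → 23 = x.
Latitude subsquare b = 1; −1 → 0 = a.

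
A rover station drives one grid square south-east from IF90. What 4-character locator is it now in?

Longitude square 9; +1 → 10, wraps to 0, carry into field.
Longitude field I = 8; +1 → 9 = J.
Latitude square 0; −1 → -1, wraps to 9, carry into field.
Latitude field F = 5; −1 → 4 = E.

JE09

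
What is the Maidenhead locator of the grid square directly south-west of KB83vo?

Longitude subsquare v = 21; −1 → 20 = u.
Latitude subsquare o = 14; −1 → 13 = n.

KB83un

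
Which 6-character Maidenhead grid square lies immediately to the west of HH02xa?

Longitude subsquare x = 23; −1 → 22 = w.
The latitude characters are unchanged.

HH02wa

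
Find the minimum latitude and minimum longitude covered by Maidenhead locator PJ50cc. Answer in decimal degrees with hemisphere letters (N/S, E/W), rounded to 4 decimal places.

Field P=15, J=9: +15·20° lon, +9·10° lat → SW at lon 120°, lat 0°.
Square 5, 0: +5·2° lon, +0·1° lat → SW at lon 130°, lat 0°.
Subsquare c=2, c=2: +2·0.0833333° lon, +2·0.0416667° lat → SW at lon 130.167°, lat 0.0833333°.
latitude 0.0833° N, longitude 130.1667° E.

0.0833° N, 130.1667° E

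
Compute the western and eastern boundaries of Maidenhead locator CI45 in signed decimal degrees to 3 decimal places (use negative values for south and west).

-132.000, -130.000

Field C=2, I=8: +2·20° lon, +8·10° lat → SW at lon -140°, lat -10°.
Square 4, 5: +4·2° lon, +5·1° lat → SW at lon -132°, lat -5°.
Cell spans 2° lon × 1° lat.
west -132.000, east -130.000.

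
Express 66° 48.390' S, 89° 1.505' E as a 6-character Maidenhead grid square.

NC43me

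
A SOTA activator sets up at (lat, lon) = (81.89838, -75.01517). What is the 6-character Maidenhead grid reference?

FR21lv

Offset from 180°W / 90°S: lon 104.9848°, lat 171.8984°.
Field: 104.9848/20 → 5 → F, 171.8984/10 → 17 → R; chars FR.
Square: 4.9848/2 → 2, 1.8984/1 → 1; chars 21.
Subsquare: 0.9848/0.0833333 → 11 → l, 0.8984/0.0416667 → 21 → v; chars lv.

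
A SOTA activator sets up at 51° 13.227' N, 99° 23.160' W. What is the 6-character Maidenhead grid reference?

Add 180° to longitude and 90° to latitude: 80.6140, 141.2204.
Field: 80.6140/20 → 4 → E, 141.2204/10 → 14 → O; chars EO.
Square: 0.6140/2 → 0, 1.2204/1 → 1; chars 01.
Subsquare: 0.6140/0.0833333 → 7 → h, 0.2204/0.0416667 → 5 → f; chars hf.

EO01hf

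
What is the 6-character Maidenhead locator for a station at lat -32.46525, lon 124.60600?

PF27hm

Shift to the Maidenhead origin (180°W, 90°S): lon 304.6060, lat 57.5348.
Field: 304.6060/20 → 15 → P, 57.5348/10 → 5 → F; chars PF.
Square: 4.6060/2 → 2, 7.5348/1 → 7; chars 27.
Subsquare: 0.6060/0.0833333 → 7 → h, 0.5348/0.0416667 → 12 → m; chars hm.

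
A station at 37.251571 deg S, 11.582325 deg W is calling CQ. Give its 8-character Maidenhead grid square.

IF42fr09

Shift to the Maidenhead origin (180°W, 90°S): lon 168.41768, lat 52.74843.
Field: 168.41768/20 → 8 → I, 52.74843/10 → 5 → F; chars IF.
Square: 8.41768/2 → 4, 2.74843/1 → 2; chars 42.
Subsquare: 0.41768/0.0833333 → 5 → f, 0.74843/0.0416667 → 17 → r; chars fr.
Extended square: 0.00101/0.00833333 → 0, 0.04010/0.00416667 → 9; chars 09.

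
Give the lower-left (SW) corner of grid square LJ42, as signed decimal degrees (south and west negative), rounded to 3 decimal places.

2.000, 48.000

Field L=11, J=9: +11·20° lon, +9·10° lat → SW at lon 40°, lat 0°.
Square 4, 2: +4·2° lon, +2·1° lat → SW at lon 48°, lat 2°.
latitude 2.000, longitude 48.000.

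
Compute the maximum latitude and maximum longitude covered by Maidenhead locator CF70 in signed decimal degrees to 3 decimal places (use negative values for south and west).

-39.000, -124.000

Field C=2, F=5: +2·20° lon, +5·10° lat → SW at lon -140°, lat -40°.
Square 7, 0: +7·2° lon, +0·1° lat → SW at lon -126°, lat -40°.
Cell spans 2° lon × 1° lat. NE corner is SW corner plus one full cell.
latitude -39.000, longitude -124.000.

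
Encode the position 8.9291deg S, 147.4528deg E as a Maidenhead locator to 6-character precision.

QI31rb

Add 180° to longitude and 90° to latitude: 327.4528, 81.0709.
Field (20°×10°, letters A–R): lon ⌊327.4528/20⌋ = 16 → Q; lat ⌊81.0709/10⌋ = 8 → I.
Square (2°×1°, digits 0–9): lon ⌊7.4528/2⌋ = 3; lat ⌊1.0709/1⌋ = 1.
Subsquare (5′×2.5′, letters a–x): lon ⌊1.4528/0.0833333⌋ = 17 → r; lat ⌊0.0709/0.0416667⌋ = 1 → b.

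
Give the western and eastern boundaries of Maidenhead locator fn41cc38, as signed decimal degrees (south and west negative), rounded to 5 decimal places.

-71.80833, -71.80000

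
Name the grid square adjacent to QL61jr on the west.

QL61ir

Longitude subsquare j = 9; −1 → 8 = i.
The latitude characters are unchanged.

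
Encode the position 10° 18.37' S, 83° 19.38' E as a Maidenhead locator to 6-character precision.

Offset from 180°W / 90°S: lon 263.3230°, lat 79.6938°.
Field: lon ⌊263.3230/20⌋ = 13 → N; lat ⌊79.6938/10⌋ = 7 → H.
Square: lon ⌊3.3230/2⌋ = 1; lat ⌊9.6938/1⌋ = 9.
Subsquare: lon ⌊1.3230/0.0833333⌋ = 15 → p; lat ⌊0.6938/0.0416667⌋ = 16 → q.

NH19pq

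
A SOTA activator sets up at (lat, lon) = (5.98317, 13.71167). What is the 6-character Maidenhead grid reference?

Add 180° to longitude and 90° to latitude: 193.7117, 95.9832.
Field: lon ⌊193.7117/20⌋ = 9 → J; lat ⌊95.9832/10⌋ = 9 → J.
Square: lon ⌊13.7117/2⌋ = 6; lat ⌊5.9832/1⌋ = 5.
Subsquare: lon ⌊1.7117/0.0833333⌋ = 20 → u; lat ⌊0.9832/0.0416667⌋ = 23 → x.

JJ65ux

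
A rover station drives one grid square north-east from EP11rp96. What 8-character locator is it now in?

EP11sp07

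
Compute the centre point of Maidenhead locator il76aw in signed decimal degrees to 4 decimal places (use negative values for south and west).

Field I=8, L=11: +8·20° lon, +11·10° lat → SW at lon -20°, lat 20°.
Square 7, 6: +7·2° lon, +6·1° lat → SW at lon -6°, lat 26°.
Subsquare a=0, w=22: +0·0.0833333° lon, +22·0.0416667° lat → SW at lon -6°, lat 26.9167°.
Cell spans 0.0833333° lon × 0.0416667° lat. Centre is SW corner plus half of each.
latitude 26.9375, longitude -5.9583.

26.9375, -5.9583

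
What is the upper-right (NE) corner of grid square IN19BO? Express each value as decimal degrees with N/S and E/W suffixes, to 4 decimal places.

49.6250° N, 17.8333° W

Field I=8, N=13: +8·20° lon, +13·10° lat → SW at lon -20°, lat 40°.
Square 1, 9: +1·2° lon, +9·1° lat → SW at lon -18°, lat 49°.
Subsquare b=1, o=14: +1·0.0833333° lon, +14·0.0416667° lat → SW at lon -17.9167°, lat 49.5833°.
Cell spans 0.0833333° lon × 0.0416667° lat. NE corner is SW corner plus one full cell.
latitude 49.6250° N, longitude 17.8333° W.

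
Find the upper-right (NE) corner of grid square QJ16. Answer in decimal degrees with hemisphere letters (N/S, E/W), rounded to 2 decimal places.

7.00° N, 144.00° E

Field Q=16, J=9: +16·20° lon, +9·10° lat → SW at lon 140°, lat 0°.
Square 1, 6: +1·2° lon, +6·1° lat → SW at lon 142°, lat 6°.
Cell spans 2° lon × 1° lat. NE corner is SW corner plus one full cell.
latitude 7.00° N, longitude 144.00° E.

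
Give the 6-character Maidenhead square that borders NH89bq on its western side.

NH89aq

Longitude subsquare b = 1; −1 → 0 = a.
The latitude characters are unchanged.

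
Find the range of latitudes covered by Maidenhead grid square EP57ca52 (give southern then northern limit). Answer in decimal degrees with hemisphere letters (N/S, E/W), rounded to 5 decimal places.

67.00833° N, 67.01250° N

Field E=4, P=15: +4·20° lon, +15·10° lat → SW at lon -100°, lat 60°.
Square 5, 7: +5·2° lon, +7·1° lat → SW at lon -90°, lat 67°.
Subsquare c=2, a=0: +2·0.0833333° lon, +0·0.0416667° lat → SW at lon -89.8333°, lat 67°.
Extended square 5, 2: +5·0.00833333° lon, +2·0.00416667° lat → SW at lon -89.7917°, lat 67.0083°.
Cell spans 0.00833333° lon × 0.00416667° lat.
south 67.00833° N, north 67.01250° N.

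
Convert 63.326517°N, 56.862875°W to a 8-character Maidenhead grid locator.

Shift to the Maidenhead origin (180°W, 90°S): lon 123.13712, lat 153.32652.
Field: lon ⌊123.13712/20⌋ = 6 → G; lat ⌊153.32652/10⌋ = 15 → P.
Square: lon ⌊3.13712/2⌋ = 1; lat ⌊3.32652/1⌋ = 3.
Subsquare: lon ⌊1.13712/0.0833333⌋ = 13 → n; lat ⌊0.32652/0.0416667⌋ = 7 → h.
Extended square: lon ⌊0.05379/0.00833333⌋ = 6; lat ⌊0.03485/0.00416667⌋ = 8.

GP13nh68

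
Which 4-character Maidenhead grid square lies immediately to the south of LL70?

Latitude square 0; −1 → -1, wraps to 9, carry into field.
Latitude field L = 11; −1 → 10 = K.
The longitude characters are unchanged.

LK79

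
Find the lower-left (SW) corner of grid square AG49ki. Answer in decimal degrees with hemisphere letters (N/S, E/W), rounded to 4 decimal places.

Field A=0, G=6: +0·20° lon, +6·10° lat → SW at lon -180°, lat -30°.
Square 4, 9: +4·2° lon, +9·1° lat → SW at lon -172°, lat -21°.
Subsquare k=10, i=8: +10·0.0833333° lon, +8·0.0416667° lat → SW at lon -171.167°, lat -20.6667°.
latitude 20.6667° S, longitude 171.1667° W.

20.6667° S, 171.1667° W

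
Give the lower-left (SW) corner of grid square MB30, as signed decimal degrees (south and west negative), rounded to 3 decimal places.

-80.000, 66.000

Field M=12, B=1: +12·20° lon, +1·10° lat → SW at lon 60°, lat -80°.
Square 3, 0: +3·2° lon, +0·1° lat → SW at lon 66°, lat -80°.
latitude -80.000, longitude 66.000.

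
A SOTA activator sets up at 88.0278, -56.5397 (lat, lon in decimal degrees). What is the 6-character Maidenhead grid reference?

Shift to the Maidenhead origin (180°W, 90°S): lon 123.4603, lat 178.0278.
Field: lon ⌊123.4603/20⌋ = 6 → G; lat ⌊178.0278/10⌋ = 17 → R.
Square: lon ⌊3.4603/2⌋ = 1; lat ⌊8.0278/1⌋ = 8.
Subsquare: lon ⌊1.4603/0.0833333⌋ = 17 → r; lat ⌊0.0278/0.0416667⌋ = 0 → a.

GR18ra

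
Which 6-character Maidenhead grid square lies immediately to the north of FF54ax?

Latitude subsquare x = 23; +1 → 24, wraps to 0 = a, carry into square.
Latitude square 4; +1 → 5.
The longitude characters are unchanged.

FF55aa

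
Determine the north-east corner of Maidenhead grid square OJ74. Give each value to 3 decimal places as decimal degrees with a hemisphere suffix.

Field O=14, J=9: +14·20° lon, +9·10° lat → SW at lon 100°, lat 0°.
Square 7, 4: +7·2° lon, +4·1° lat → SW at lon 114°, lat 4°.
Cell spans 2° lon × 1° lat. NE corner is SW corner plus one full cell.
latitude 5.000° N, longitude 116.000° E.

5.000° N, 116.000° E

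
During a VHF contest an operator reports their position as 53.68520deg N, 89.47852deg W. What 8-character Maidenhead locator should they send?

Shift to the Maidenhead origin (180°W, 90°S): lon 90.52148, lat 143.68520.
Field: lon ⌊90.52148/20⌋ = 4 → E; lat ⌊143.68520/10⌋ = 14 → O.
Square: lon ⌊10.52148/2⌋ = 5; lat ⌊3.68520/1⌋ = 3.
Subsquare: lon ⌊0.52148/0.0833333⌋ = 6 → g; lat ⌊0.68520/0.0416667⌋ = 16 → q.
Extended square: lon ⌊0.02148/0.00833333⌋ = 2; lat ⌊0.01853/0.00416667⌋ = 4.

EO53gq24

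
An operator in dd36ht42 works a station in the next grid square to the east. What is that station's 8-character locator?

Longitude extended square 4; +1 → 5.
The latitude characters are unchanged.

DD36ht52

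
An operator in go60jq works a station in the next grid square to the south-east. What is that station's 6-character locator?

Longitude subsquare j = 9; +1 → 10 = k.
Latitude subsquare q = 16; −1 → 15 = p.

GO60kp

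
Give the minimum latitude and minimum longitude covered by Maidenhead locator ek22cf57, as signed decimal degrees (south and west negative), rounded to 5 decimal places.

Field E=4, K=10: +4·20° lon, +10·10° lat → SW at lon -100°, lat 10°.
Square 2, 2: +2·2° lon, +2·1° lat → SW at lon -96°, lat 12°.
Subsquare c=2, f=5: +2·0.0833333° lon, +5·0.0416667° lat → SW at lon -95.8333°, lat 12.2083°.
Extended square 5, 7: +5·0.00833333° lon, +7·0.00416667° lat → SW at lon -95.7917°, lat 12.2375°.
latitude 12.23750, longitude -95.79167.

12.23750, -95.79167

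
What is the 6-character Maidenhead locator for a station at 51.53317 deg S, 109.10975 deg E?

Add 180° to longitude and 90° to latitude: 289.1098, 38.4668.
Field: 289.1098/20 → 14 → O, 38.4668/10 → 3 → D; chars OD.
Square: 9.1098/2 → 4, 8.4668/1 → 8; chars 48.
Subsquare: 1.1098/0.0833333 → 13 → n, 0.4668/0.0416667 → 11 → l; chars nl.

OD48nl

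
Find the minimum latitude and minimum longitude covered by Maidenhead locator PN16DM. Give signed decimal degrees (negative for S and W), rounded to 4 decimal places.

Field P=15, N=13: +15·20° lon, +13·10° lat → SW at lon 120°, lat 40°.
Square 1, 6: +1·2° lon, +6·1° lat → SW at lon 122°, lat 46°.
Subsquare d=3, m=12: +3·0.0833333° lon, +12·0.0416667° lat → SW at lon 122.25°, lat 46.5°.
latitude 46.5000, longitude 122.2500.

46.5000, 122.2500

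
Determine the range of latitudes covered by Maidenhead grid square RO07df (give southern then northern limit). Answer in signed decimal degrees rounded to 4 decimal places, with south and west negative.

Field R=17, O=14: +17·20° lon, +14·10° lat → SW at lon 160°, lat 50°.
Square 0, 7: +0·2° lon, +7·1° lat → SW at lon 160°, lat 57°.
Subsquare d=3, f=5: +3·0.0833333° lon, +5·0.0416667° lat → SW at lon 160.25°, lat 57.2083°.
Cell spans 0.0833333° lon × 0.0416667° lat.
south 57.2083, north 57.2500.

57.2083, 57.2500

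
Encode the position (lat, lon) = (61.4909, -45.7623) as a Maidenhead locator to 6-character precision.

GP71cl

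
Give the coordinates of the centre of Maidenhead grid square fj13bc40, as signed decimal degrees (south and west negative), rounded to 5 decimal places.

3.08542, -77.87917

Field F=5, J=9: +5·20° lon, +9·10° lat → SW at lon -80°, lat 0°.
Square 1, 3: +1·2° lon, +3·1° lat → SW at lon -78°, lat 3°.
Subsquare b=1, c=2: +1·0.0833333° lon, +2·0.0416667° lat → SW at lon -77.9167°, lat 3.08333°.
Extended square 4, 0: +4·0.00833333° lon, +0·0.00416667° lat → SW at lon -77.8833°, lat 3.08333°.
Cell spans 0.00833333° lon × 0.00416667° lat. Centre is SW corner plus half of each.
latitude 3.08542, longitude -77.87917.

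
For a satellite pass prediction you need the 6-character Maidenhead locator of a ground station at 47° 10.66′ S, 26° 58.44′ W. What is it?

HE62mt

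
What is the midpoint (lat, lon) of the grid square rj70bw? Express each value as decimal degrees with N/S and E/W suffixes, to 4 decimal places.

Field R=17, J=9: +17·20° lon, +9·10° lat → SW at lon 160°, lat 0°.
Square 7, 0: +7·2° lon, +0·1° lat → SW at lon 174°, lat 0°.
Subsquare b=1, w=22: +1·0.0833333° lon, +22·0.0416667° lat → SW at lon 174.083°, lat 0.916667°.
Cell spans 0.0833333° lon × 0.0416667° lat. Centre is SW corner plus half of each.
latitude 0.9375° N, longitude 174.1250° E.

0.9375° N, 174.1250° E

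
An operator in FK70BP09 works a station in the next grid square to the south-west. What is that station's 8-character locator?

FK70ap98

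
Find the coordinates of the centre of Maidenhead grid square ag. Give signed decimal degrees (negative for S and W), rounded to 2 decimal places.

-25.00, -170.00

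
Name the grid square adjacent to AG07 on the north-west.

RG98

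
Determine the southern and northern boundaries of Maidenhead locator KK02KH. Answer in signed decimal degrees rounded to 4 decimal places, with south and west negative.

12.2917, 12.3333

Field K=10, K=10: +10·20° lon, +10·10° lat → SW at lon 20°, lat 10°.
Square 0, 2: +0·2° lon, +2·1° lat → SW at lon 20°, lat 12°.
Subsquare k=10, h=7: +10·0.0833333° lon, +7·0.0416667° lat → SW at lon 20.8333°, lat 12.2917°.
Cell spans 0.0833333° lon × 0.0416667° lat.
south 12.2917, north 12.3333.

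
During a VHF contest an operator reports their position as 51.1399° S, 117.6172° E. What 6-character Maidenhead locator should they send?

OD88tu

Shift to the Maidenhead origin (180°W, 90°S): lon 297.6172, lat 38.8601.
Field: lon ⌊297.6172/20⌋ = 14 → O; lat ⌊38.8601/10⌋ = 3 → D.
Square: lon ⌊17.6172/2⌋ = 8; lat ⌊8.8601/1⌋ = 8.
Subsquare: lon ⌊1.6172/0.0833333⌋ = 19 → t; lat ⌊0.8601/0.0416667⌋ = 20 → u.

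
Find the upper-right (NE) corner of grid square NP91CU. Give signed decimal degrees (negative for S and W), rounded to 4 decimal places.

61.8750, 98.2500

Field N=13, P=15: +13·20° lon, +15·10° lat → SW at lon 80°, lat 60°.
Square 9, 1: +9·2° lon, +1·1° lat → SW at lon 98°, lat 61°.
Subsquare c=2, u=20: +2·0.0833333° lon, +20·0.0416667° lat → SW at lon 98.1667°, lat 61.8333°.
Cell spans 0.0833333° lon × 0.0416667° lat. NE corner is SW corner plus one full cell.
latitude 61.8750, longitude 98.2500.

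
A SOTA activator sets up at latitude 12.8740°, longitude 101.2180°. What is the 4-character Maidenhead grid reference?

OK02

Shift to the Maidenhead origin (180°W, 90°S): lon 281.22, lat 102.87.
Field: 281.22/20 → 14 → O, 102.87/10 → 10 → K; chars OK.
Square: 1.22/2 → 0, 2.87/1 → 2; chars 02.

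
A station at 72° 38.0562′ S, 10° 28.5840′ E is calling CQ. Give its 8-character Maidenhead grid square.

JB57fi77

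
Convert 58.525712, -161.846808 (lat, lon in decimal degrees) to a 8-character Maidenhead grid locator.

Offset from 180°W / 90°S: lon 18.15319°, lat 148.52571°.
Field (20°×10°, letters A–R): 18.15319/20 → 0 → A, 148.52571/10 → 14 → O; chars AO.
Square (2°×1°, digits 0–9): 18.15319/2 → 9, 8.52571/1 → 8; chars 98.
Subsquare (5′×2.5′, letters a–x): 0.15319/0.0833333 → 1 → b, 0.52571/0.0416667 → 12 → m; chars bm.
Extended square (30″×15″, digits 0–9): 0.06986/0.00833333 → 8, 0.02571/0.00416667 → 6; chars 86.

AO98bm86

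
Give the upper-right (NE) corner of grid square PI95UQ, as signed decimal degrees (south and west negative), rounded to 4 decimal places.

-4.2917, 139.7500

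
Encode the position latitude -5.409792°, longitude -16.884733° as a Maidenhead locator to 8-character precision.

II14no31

Add 180° to longitude and 90° to latitude: 163.11527, 84.59021.
Field: 163.11527/20 → 8 → I, 84.59021/10 → 8 → I; chars II.
Square: 3.11527/2 → 1, 4.59021/1 → 4; chars 14.
Subsquare: 1.11527/0.0833333 → 13 → n, 0.59021/0.0416667 → 14 → o; chars no.
Extended square: 0.03193/0.00833333 → 3, 0.00687/0.00416667 → 1; chars 31.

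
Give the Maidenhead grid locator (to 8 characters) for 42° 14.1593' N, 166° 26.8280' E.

RN32ff36

Add 180° to longitude and 90° to latitude: 346.44713, 132.23599.
Field: lon ⌊346.44713/20⌋ = 17 → R; lat ⌊132.23599/10⌋ = 13 → N.
Square: lon ⌊6.44713/2⌋ = 3; lat ⌊2.23599/1⌋ = 2.
Subsquare: lon ⌊0.44713/0.0833333⌋ = 5 → f; lat ⌊0.23599/0.0416667⌋ = 5 → f.
Extended square: lon ⌊0.03047/0.00833333⌋ = 3; lat ⌊0.02765/0.00416667⌋ = 6.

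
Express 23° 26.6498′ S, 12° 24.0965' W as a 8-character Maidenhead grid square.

IG36tn13

Offset from 180°W / 90°S: lon 167.59839°, lat 66.55584°.
Field (20°×10°, letters A–R): 167.59839/20 → 8 → I, 66.55584/10 → 6 → G; chars IG.
Square (2°×1°, digits 0–9): 7.59839/2 → 3, 6.55584/1 → 6; chars 36.
Subsquare (5′×2.5′, letters a–x): 1.59839/0.0833333 → 19 → t, 0.55584/0.0416667 → 13 → n; chars tn.
Extended square (30″×15″, digits 0–9): 0.01506/0.00833333 → 1, 0.01417/0.00416667 → 3; chars 13.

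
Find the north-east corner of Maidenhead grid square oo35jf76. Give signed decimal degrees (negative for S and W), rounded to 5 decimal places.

Field O=14, O=14: +14·20° lon, +14·10° lat → SW at lon 100°, lat 50°.
Square 3, 5: +3·2° lon, +5·1° lat → SW at lon 106°, lat 55°.
Subsquare j=9, f=5: +9·0.0833333° lon, +5·0.0416667° lat → SW at lon 106.75°, lat 55.2083°.
Extended square 7, 6: +7·0.00833333° lon, +6·0.00416667° lat → SW at lon 106.808°, lat 55.2333°.
Cell spans 0.00833333° lon × 0.00416667° lat. NE corner is SW corner plus one full cell.
latitude 55.23750, longitude 106.81667.

55.23750, 106.81667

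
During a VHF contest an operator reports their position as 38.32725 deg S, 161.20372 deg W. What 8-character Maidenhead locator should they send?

AF91jq51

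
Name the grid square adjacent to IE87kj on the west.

IE87jj

Longitude subsquare k = 10; −1 → 9 = j.
The latitude characters are unchanged.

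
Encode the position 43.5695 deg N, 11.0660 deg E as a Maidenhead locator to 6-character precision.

JN53mn

Add 180° to longitude and 90° to latitude: 191.0660, 133.5695.
Field: lon ⌊191.0660/20⌋ = 9 → J; lat ⌊133.5695/10⌋ = 13 → N.
Square: lon ⌊11.0660/2⌋ = 5; lat ⌊3.5695/1⌋ = 3.
Subsquare: lon ⌊1.0660/0.0833333⌋ = 12 → m; lat ⌊0.5695/0.0416667⌋ = 13 → n.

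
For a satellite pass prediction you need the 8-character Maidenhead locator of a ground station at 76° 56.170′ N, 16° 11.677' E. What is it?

JQ86cw34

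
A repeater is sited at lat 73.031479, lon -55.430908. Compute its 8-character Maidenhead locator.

Offset from 180°W / 90°S: lon 124.56909°, lat 163.03148°.
Field (20°×10°, letters A–R): 124.56909/20 → 6 → G, 163.03148/10 → 16 → Q; chars GQ.
Square (2°×1°, digits 0–9): 4.56909/2 → 2, 3.03148/1 → 3; chars 23.
Subsquare (5′×2.5′, letters a–x): 0.56909/0.0833333 → 6 → g, 0.03148/0.0416667 → 0 → a; chars ga.
Extended square (30″×15″, digits 0–9): 0.06909/0.00833333 → 8, 0.03148/0.00416667 → 7; chars 87.

GQ23ga87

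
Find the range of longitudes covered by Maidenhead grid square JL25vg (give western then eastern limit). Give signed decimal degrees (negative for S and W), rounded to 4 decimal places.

5.7500, 5.8333

Field J=9, L=11: +9·20° lon, +11·10° lat → SW at lon 0°, lat 20°.
Square 2, 5: +2·2° lon, +5·1° lat → SW at lon 4°, lat 25°.
Subsquare v=21, g=6: +21·0.0833333° lon, +6·0.0416667° lat → SW at lon 5.75°, lat 25.25°.
Cell spans 0.0833333° lon × 0.0416667° lat.
west 5.7500, east 5.8333.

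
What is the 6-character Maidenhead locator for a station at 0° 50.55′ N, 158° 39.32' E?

QJ90hu

Add 180° to longitude and 90° to latitude: 338.6553, 90.8425.
Field: 338.6553/20 → 16 → Q, 90.8425/10 → 9 → J; chars QJ.
Square: 18.6553/2 → 9, 0.8425/1 → 0; chars 90.
Subsquare: 0.6553/0.0833333 → 7 → h, 0.8425/0.0416667 → 20 → u; chars hu.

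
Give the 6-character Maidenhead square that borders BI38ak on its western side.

Longitude subsquare a = 0; −1 → -1, wraps to 23 = x, carry into square.
Longitude square 3; −1 → 2.
The latitude characters are unchanged.

BI28xk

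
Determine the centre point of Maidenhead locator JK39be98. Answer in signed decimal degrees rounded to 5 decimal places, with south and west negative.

Field J=9, K=10: +9·20° lon, +10·10° lat → SW at lon 0°, lat 10°.
Square 3, 9: +3·2° lon, +9·1° lat → SW at lon 6°, lat 19°.
Subsquare b=1, e=4: +1·0.0833333° lon, +4·0.0416667° lat → SW at lon 6.08333°, lat 19.1667°.
Extended square 9, 8: +9·0.00833333° lon, +8·0.00416667° lat → SW at lon 6.15833°, lat 19.2°.
Cell spans 0.00833333° lon × 0.00416667° lat. Centre is SW corner plus half of each.
latitude 19.20208, longitude 6.16250.

19.20208, 6.16250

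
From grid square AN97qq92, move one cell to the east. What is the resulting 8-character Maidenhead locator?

Longitude extended square 9; +1 → 10, wraps to 0, carry into subsquare.
Longitude subsquare q = 16; +1 → 17 = r.
The latitude characters are unchanged.

AN97rq02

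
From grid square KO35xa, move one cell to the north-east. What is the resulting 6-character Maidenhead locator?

Longitude subsquare x = 23; +1 → 24, wraps to 0 = a, carry into square.
Longitude square 3; +1 → 4.
Latitude subsquare a = 0; +1 → 1 = b.

KO45ab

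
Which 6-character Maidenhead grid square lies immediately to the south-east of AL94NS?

AL94or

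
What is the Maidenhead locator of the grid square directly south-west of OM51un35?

Longitude extended square 3; −1 → 2.
Latitude extended square 5; −1 → 4.

OM51un24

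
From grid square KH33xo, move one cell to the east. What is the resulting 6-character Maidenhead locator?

Longitude subsquare x = 23; +1 → 24, wraps to 0 = a, carry into square.
Longitude square 3; +1 → 4.
The latitude characters are unchanged.

KH43ao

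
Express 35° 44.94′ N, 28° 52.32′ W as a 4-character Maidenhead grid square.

Add 180° to longitude and 90° to latitude: 151.13, 125.75.
Field (20°×10°, letters A–R): 151.13/20 → 7 → H, 125.75/10 → 12 → M; chars HM.
Square (2°×1°, digits 0–9): 11.13/2 → 5, 5.75/1 → 5; chars 55.

HM55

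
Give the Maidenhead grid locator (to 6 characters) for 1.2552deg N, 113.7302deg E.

Offset from 180°W / 90°S: lon 293.7302°, lat 91.2552°.
Field: 293.7302/20 → 14 → O, 91.2552/10 → 9 → J; chars OJ.
Square: 13.7302/2 → 6, 1.2552/1 → 1; chars 61.
Subsquare: 1.7302/0.0833333 → 20 → u, 0.2552/0.0416667 → 6 → g; chars ug.

OJ61ug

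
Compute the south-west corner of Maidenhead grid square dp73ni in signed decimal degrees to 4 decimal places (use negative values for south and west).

Field D=3, P=15: +3·20° lon, +15·10° lat → SW at lon -120°, lat 60°.
Square 7, 3: +7·2° lon, +3·1° lat → SW at lon -106°, lat 63°.
Subsquare n=13, i=8: +13·0.0833333° lon, +8·0.0416667° lat → SW at lon -104.917°, lat 63.3333°.
latitude 63.3333, longitude -104.9167.

63.3333, -104.9167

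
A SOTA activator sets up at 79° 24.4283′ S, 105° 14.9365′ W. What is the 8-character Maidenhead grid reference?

DB70jo02

Offset from 180°W / 90°S: lon 74.75106°, lat 10.59286°.
Field (20°×10°, letters A–R): lon ⌊74.75106/20⌋ = 3 → D; lat ⌊10.59286/10⌋ = 1 → B.
Square (2°×1°, digits 0–9): lon ⌊14.75106/2⌋ = 7; lat ⌊0.59286/1⌋ = 0.
Subsquare (5′×2.5′, letters a–x): lon ⌊0.75106/0.0833333⌋ = 9 → j; lat ⌊0.59286/0.0416667⌋ = 14 → o.
Extended square (30″×15″, digits 0–9): lon ⌊0.00106/0.00833333⌋ = 0; lat ⌊0.00953/0.00416667⌋ = 2.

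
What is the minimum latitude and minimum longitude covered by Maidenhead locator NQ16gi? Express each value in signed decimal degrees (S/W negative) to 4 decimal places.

76.3333, 82.5000

Field N=13, Q=16: +13·20° lon, +16·10° lat → SW at lon 80°, lat 70°.
Square 1, 6: +1·2° lon, +6·1° lat → SW at lon 82°, lat 76°.
Subsquare g=6, i=8: +6·0.0833333° lon, +8·0.0416667° lat → SW at lon 82.5°, lat 76.3333°.
latitude 76.3333, longitude 82.5000.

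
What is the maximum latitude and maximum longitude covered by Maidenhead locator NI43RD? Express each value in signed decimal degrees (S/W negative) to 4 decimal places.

-6.8333, 89.5000

Field N=13, I=8: +13·20° lon, +8·10° lat → SW at lon 80°, lat -10°.
Square 4, 3: +4·2° lon, +3·1° lat → SW at lon 88°, lat -7°.
Subsquare r=17, d=3: +17·0.0833333° lon, +3·0.0416667° lat → SW at lon 89.4167°, lat -6.875°.
Cell spans 0.0833333° lon × 0.0416667° lat. NE corner is SW corner plus one full cell.
latitude -6.8333, longitude 89.5000.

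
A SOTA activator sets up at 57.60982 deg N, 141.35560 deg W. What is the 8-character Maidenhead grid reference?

BO97ho76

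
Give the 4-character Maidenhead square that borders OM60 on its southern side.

Latitude square 0; −1 → -1, wraps to 9, carry into field.
Latitude field M = 12; −1 → 11 = L.
The longitude characters are unchanged.

OL69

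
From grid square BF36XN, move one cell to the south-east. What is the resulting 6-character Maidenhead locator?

Longitude subsquare x = 23; +1 → 24, wraps to 0 = a, carry into square.
Longitude square 3; +1 → 4.
Latitude subsquare n = 13; −1 → 12 = m.

BF46am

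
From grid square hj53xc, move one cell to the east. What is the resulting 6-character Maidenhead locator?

HJ63ac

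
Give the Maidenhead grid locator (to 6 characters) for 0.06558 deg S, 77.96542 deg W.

FI19aw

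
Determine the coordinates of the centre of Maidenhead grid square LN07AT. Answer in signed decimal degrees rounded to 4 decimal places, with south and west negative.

Field L=11, N=13: +11·20° lon, +13·10° lat → SW at lon 40°, lat 40°.
Square 0, 7: +0·2° lon, +7·1° lat → SW at lon 40°, lat 47°.
Subsquare a=0, t=19: +0·0.0833333° lon, +19·0.0416667° lat → SW at lon 40°, lat 47.7917°.
Cell spans 0.0833333° lon × 0.0416667° lat. Centre is SW corner plus half of each.
latitude 47.8125, longitude 40.0417.

47.8125, 40.0417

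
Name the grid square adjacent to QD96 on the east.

Longitude square 9; +1 → 10, wraps to 0, carry into field.
Longitude field Q = 16; +1 → 17 = R.
The latitude characters are unchanged.

RD06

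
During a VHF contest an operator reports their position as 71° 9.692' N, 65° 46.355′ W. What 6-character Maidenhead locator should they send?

FQ71cd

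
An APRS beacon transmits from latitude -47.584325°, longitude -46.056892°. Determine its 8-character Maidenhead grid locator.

GE62xj39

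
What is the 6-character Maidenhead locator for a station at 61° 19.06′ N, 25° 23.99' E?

KP21qh

Add 180° to longitude and 90° to latitude: 205.3998, 151.3177.
Field: 205.3998/20 → 10 → K, 151.3177/10 → 15 → P; chars KP.
Square: 5.3998/2 → 2, 1.3177/1 → 1; chars 21.
Subsquare: 1.3998/0.0833333 → 16 → q, 0.3177/0.0416667 → 7 → h; chars qh.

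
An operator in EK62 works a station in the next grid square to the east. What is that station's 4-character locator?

EK72

Longitude square 6; +1 → 7.
The latitude characters are unchanged.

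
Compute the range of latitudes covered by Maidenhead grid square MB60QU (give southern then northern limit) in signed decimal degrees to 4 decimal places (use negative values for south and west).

-79.1667, -79.1250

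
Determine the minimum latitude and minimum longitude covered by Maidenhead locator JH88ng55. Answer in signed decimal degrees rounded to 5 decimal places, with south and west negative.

-11.72917, 17.12500

Field J=9, H=7: +9·20° lon, +7·10° lat → SW at lon 0°, lat -20°.
Square 8, 8: +8·2° lon, +8·1° lat → SW at lon 16°, lat -12°.
Subsquare n=13, g=6: +13·0.0833333° lon, +6·0.0416667° lat → SW at lon 17.0833°, lat -11.75°.
Extended square 5, 5: +5·0.00833333° lon, +5·0.00416667° lat → SW at lon 17.125°, lat -11.7292°.
latitude -11.72917, longitude 17.12500.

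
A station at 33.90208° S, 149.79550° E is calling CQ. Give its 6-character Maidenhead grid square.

Offset from 180°W / 90°S: lon 329.7955°, lat 56.0979°.
Field: 329.7955/20 → 16 → Q, 56.0979/10 → 5 → F; chars QF.
Square: 9.7955/2 → 4, 6.0979/1 → 6; chars 46.
Subsquare: 1.7955/0.0833333 → 21 → v, 0.0979/0.0416667 → 2 → c; chars vc.

QF46vc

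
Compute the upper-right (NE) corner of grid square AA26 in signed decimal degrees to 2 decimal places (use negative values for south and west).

-83.00, -174.00

Field A=0, A=0: +0·20° lon, +0·10° lat → SW at lon -180°, lat -90°.
Square 2, 6: +2·2° lon, +6·1° lat → SW at lon -176°, lat -84°.
Cell spans 2° lon × 1° lat. NE corner is SW corner plus one full cell.
latitude -83.00, longitude -174.00.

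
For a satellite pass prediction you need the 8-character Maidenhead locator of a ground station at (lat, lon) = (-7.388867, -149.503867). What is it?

BI52fo96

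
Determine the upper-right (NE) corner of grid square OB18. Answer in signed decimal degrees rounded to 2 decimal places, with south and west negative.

Field O=14, B=1: +14·20° lon, +1·10° lat → SW at lon 100°, lat -80°.
Square 1, 8: +1·2° lon, +8·1° lat → SW at lon 102°, lat -72°.
Cell spans 2° lon × 1° lat. NE corner is SW corner plus one full cell.
latitude -71.00, longitude 104.00.

-71.00, 104.00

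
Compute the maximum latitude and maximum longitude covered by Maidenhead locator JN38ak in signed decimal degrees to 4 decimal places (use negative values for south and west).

48.4583, 6.0833

Field J=9, N=13: +9·20° lon, +13·10° lat → SW at lon 0°, lat 40°.
Square 3, 8: +3·2° lon, +8·1° lat → SW at lon 6°, lat 48°.
Subsquare a=0, k=10: +0·0.0833333° lon, +10·0.0416667° lat → SW at lon 6°, lat 48.4167°.
Cell spans 0.0833333° lon × 0.0416667° lat. NE corner is SW corner plus one full cell.
latitude 48.4583, longitude 6.0833.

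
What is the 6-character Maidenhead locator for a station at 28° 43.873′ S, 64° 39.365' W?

Shift to the Maidenhead origin (180°W, 90°S): lon 115.3439, lat 61.2688.
Field (20°×10°, letters A–R): lon ⌊115.3439/20⌋ = 5 → F; lat ⌊61.2688/10⌋ = 6 → G.
Square (2°×1°, digits 0–9): lon ⌊15.3439/2⌋ = 7; lat ⌊1.2688/1⌋ = 1.
Subsquare (5′×2.5′, letters a–x): lon ⌊1.3439/0.0833333⌋ = 16 → q; lat ⌊0.2688/0.0416667⌋ = 6 → g.

FG71qg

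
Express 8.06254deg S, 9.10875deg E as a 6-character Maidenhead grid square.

JI41nw

Offset from 180°W / 90°S: lon 189.1087°, lat 81.9375°.
Field: lon ⌊189.1087/20⌋ = 9 → J; lat ⌊81.9375/10⌋ = 8 → I.
Square: lon ⌊9.1087/2⌋ = 4; lat ⌊1.9375/1⌋ = 1.
Subsquare: lon ⌊1.1087/0.0833333⌋ = 13 → n; lat ⌊0.9375/0.0416667⌋ = 22 → w.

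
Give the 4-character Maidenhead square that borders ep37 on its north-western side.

EP28

Longitude square 3; −1 → 2.
Latitude square 7; +1 → 8.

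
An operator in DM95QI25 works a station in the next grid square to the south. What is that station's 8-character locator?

DM95qi24

Latitude extended square 5; −1 → 4.
The longitude characters are unchanged.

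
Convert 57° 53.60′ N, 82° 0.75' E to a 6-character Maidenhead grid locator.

Add 180° to longitude and 90° to latitude: 262.0125, 147.8933.
Field (20°×10°, letters A–R): 262.0125/20 → 13 → N, 147.8933/10 → 14 → O; chars NO.
Square (2°×1°, digits 0–9): 2.0125/2 → 1, 7.8933/1 → 7; chars 17.
Subsquare (5′×2.5′, letters a–x): 0.0125/0.0833333 → 0 → a, 0.8933/0.0416667 → 21 → v; chars av.

NO17av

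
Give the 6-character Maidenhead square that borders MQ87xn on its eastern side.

MQ97an

Longitude subsquare x = 23; +1 → 24, wraps to 0 = a, carry into square.
Longitude square 8; +1 → 9.
The latitude characters are unchanged.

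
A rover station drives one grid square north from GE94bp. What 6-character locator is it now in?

Latitude subsquare p = 15; +1 → 16 = q.
The longitude characters are unchanged.

GE94bq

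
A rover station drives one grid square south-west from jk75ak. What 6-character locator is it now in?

JK65xj

Longitude subsquare a = 0; −1 → -1, wraps to 23 = x, carry into square.
Longitude square 7; −1 → 6.
Latitude subsquare k = 10; −1 → 9 = j.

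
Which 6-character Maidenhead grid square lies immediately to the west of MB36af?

Longitude subsquare a = 0; −1 → -1, wraps to 23 = x, carry into square.
Longitude square 3; −1 → 2.
The latitude characters are unchanged.

MB26xf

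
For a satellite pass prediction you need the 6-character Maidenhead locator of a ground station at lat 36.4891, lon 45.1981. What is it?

Add 180° to longitude and 90° to latitude: 225.1981, 126.4891.
Field: 225.1981/20 → 11 → L, 126.4891/10 → 12 → M; chars LM.
Square: 5.1981/2 → 2, 6.4891/1 → 6; chars 26.
Subsquare: 1.1981/0.0833333 → 14 → o, 0.4891/0.0416667 → 11 → l; chars ol.

LM26ol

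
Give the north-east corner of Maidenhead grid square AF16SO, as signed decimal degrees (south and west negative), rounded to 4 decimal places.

-33.3750, -176.4167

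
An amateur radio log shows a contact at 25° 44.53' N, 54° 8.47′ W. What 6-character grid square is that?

Offset from 180°W / 90°S: lon 125.8588°, lat 115.7422°.
Field (20°×10°, letters A–R): 125.8588/20 → 6 → G, 115.7422/10 → 11 → L; chars GL.
Square (2°×1°, digits 0–9): 5.8588/2 → 2, 5.7422/1 → 5; chars 25.
Subsquare (5′×2.5′, letters a–x): 1.8588/0.0833333 → 22 → w, 0.7422/0.0416667 → 17 → r; chars wr.

GL25wr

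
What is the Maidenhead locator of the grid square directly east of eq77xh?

Longitude subsquare x = 23; +1 → 24, wraps to 0 = a, carry into square.
Longitude square 7; +1 → 8.
The latitude characters are unchanged.

EQ87ah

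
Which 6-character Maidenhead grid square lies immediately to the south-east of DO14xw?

Longitude subsquare x = 23; +1 → 24, wraps to 0 = a, carry into square.
Longitude square 1; +1 → 2.
Latitude subsquare w = 22; −1 → 21 = v.

DO24av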